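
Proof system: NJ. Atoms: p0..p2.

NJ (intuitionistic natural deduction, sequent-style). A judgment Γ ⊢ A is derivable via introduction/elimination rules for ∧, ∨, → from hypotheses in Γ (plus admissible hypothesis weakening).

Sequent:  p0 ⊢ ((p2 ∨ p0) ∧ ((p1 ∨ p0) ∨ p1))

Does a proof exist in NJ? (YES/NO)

Derivation (root first):
[∧I] p0 ⊢ ((p2 ∨ p0) ∧ ((p1 ∨ p0) ∨ p1))
  [Wk] p0, p0 ⊢ (p2 ∨ p0)
    [∨I₂] p0 ⊢ (p2 ∨ p0)
      [Ax] p0 ⊢ p0
  [∨I₁] p0 ⊢ ((p1 ∨ p0) ∨ p1)
    [∨I₂] p0 ⊢ (p1 ∨ p0)
      [Ax] p0 ⊢ p0

Result: YES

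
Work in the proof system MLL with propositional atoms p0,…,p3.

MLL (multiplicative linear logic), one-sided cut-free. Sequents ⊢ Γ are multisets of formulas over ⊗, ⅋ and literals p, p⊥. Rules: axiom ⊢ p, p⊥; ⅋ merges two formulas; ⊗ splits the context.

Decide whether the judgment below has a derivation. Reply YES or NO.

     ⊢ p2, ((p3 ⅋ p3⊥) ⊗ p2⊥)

Derivation (root first):
[⊗]  ⊢ p2, ((p3 ⅋ p3⊥) ⊗ p2⊥)
  [⅋]  ⊢ (p3 ⅋ p3⊥)
    [Ax]  ⊢ p3, p3⊥
  [Ax]  ⊢ p2, p2⊥

Result: YES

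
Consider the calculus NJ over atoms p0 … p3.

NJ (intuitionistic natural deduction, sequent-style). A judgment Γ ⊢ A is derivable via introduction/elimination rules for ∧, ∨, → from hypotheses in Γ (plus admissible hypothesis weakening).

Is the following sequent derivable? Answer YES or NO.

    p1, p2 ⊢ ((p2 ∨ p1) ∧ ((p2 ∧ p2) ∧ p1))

Derivation (root first):
[∧I] p1, p2 ⊢ ((p2 ∨ p1) ∧ ((p2 ∧ p2) ∧ p1))
  [∨I₂] p1 ⊢ (p2 ∨ p1)
    [Ax] p1 ⊢ p1
  [∧I] p1, p2 ⊢ ((p2 ∧ p2) ∧ p1)
    [∧I] p2 ⊢ (p2 ∧ p2)
      [Ax] p2 ⊢ p2
      [Ax] p2 ⊢ p2
    [Ax] p1 ⊢ p1

Result: YES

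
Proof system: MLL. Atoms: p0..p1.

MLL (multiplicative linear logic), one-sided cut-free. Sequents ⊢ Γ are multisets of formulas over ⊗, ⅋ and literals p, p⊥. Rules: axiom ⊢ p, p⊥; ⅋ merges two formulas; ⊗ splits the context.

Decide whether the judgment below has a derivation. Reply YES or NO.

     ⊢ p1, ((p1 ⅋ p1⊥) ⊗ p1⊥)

Proof tree:
[⊗]  ⊢ p1, ((p1 ⅋ p1⊥) ⊗ p1⊥)
  [⅋]  ⊢ (p1 ⅋ p1⊥)
    [Ax]  ⊢ p1, p1⊥
  [Ax]  ⊢ p1, p1⊥

Result: YES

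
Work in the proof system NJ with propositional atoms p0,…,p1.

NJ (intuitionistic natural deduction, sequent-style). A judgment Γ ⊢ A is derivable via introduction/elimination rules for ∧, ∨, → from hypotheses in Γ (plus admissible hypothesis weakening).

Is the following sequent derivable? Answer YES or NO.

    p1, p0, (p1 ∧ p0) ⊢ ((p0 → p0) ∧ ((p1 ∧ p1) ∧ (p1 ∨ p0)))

Derivation (root first):
[Wk] p1, p0, (p1 ∧ p0) ⊢ ((p0 → p0) ∧ ((p1 ∧ p1) ∧ (p1 ∨ p0)))
  [∧I] p1, p0 ⊢ ((p0 → p0) ∧ ((p1 ∧ p1) ∧ (p1 ∨ p0)))
    [→I]  ⊢ (p0 → p0)
      [Ax] p0 ⊢ p0
    [∧I] p1, p0 ⊢ ((p1 ∧ p1) ∧ (p1 ∨ p0))
      [∧I] p1 ⊢ (p1 ∧ p1)
        [Ax] p1 ⊢ p1
        [Ax] p1 ⊢ p1
      [∨I₂] p0 ⊢ (p1 ∨ p0)
        [Ax] p0 ⊢ p0

Result: YES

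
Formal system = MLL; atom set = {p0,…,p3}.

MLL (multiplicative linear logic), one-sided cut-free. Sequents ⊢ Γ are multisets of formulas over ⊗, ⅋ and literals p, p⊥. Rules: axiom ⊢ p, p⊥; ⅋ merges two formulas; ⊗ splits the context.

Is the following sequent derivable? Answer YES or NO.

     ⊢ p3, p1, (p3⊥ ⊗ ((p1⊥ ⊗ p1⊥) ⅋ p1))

Proof tree:
[⊗]  ⊢ p3, p1, (p3⊥ ⊗ ((p1⊥ ⊗ p1⊥) ⅋ p1))
  [Ax]  ⊢ p3, p3⊥
  [⅋]  ⊢ p1, ((p1⊥ ⊗ p1⊥) ⅋ p1)
    [⊗]  ⊢ p1, p1, (p1⊥ ⊗ p1⊥)
      [Ax]  ⊢ p1, p1⊥
      [Ax]  ⊢ p1, p1⊥

Result: YES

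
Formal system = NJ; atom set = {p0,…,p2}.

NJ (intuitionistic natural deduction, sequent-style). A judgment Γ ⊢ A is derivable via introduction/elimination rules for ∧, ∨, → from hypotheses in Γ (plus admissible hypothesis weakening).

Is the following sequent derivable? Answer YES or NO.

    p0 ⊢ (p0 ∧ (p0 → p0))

Derivation trace:
[∧I] p0 ⊢ (p0 ∧ (p0 → p0))
  [Ax] p0 ⊢ p0
  [→I]  ⊢ (p0 → p0)
    [Ax] p0 ⊢ p0

Result: YES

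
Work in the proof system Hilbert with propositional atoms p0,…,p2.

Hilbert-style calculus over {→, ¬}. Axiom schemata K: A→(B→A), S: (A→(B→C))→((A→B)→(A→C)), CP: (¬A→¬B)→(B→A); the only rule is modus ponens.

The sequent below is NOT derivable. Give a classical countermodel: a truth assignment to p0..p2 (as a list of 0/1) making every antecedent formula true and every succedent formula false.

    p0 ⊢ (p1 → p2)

Truth-table refutation:
  v=000: Γ:[p0=F] Δ:[(p1 → p2)=T] refutes=False
  v=001: Γ:[p0=F] Δ:[(p1 → p2)=T] refutes=False
  v=010: Γ:[p0=F] Δ:[(p1 → p2)=F] refutes=False
  v=011: Γ:[p0=F] Δ:[(p1 → p2)=T] refutes=False
  v=100: Γ:[p0=T] Δ:[(p1 → p2)=T] refutes=False
  v=101: Γ:[p0=T] Δ:[(p1 → p2)=T] refutes=False
  v=110: Γ:[p0=T] Δ:[(p1 → p2)=F] refutes=True  ← countermodel

Result: [1, 1, 0]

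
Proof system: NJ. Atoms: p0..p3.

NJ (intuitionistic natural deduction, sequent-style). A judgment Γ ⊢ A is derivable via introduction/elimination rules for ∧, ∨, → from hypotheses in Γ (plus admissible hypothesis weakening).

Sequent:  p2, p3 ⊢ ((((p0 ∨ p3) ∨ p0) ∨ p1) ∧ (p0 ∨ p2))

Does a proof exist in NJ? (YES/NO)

Proof tree:
[∧I] p2, p3 ⊢ ((((p0 ∨ p3) ∨ p0) ∨ p1) ∧ (p0 ∨ p2))
  [∨I₁] p3 ⊢ (((p0 ∨ p3) ∨ p0) ∨ p1)
    [∨I₁] p3 ⊢ ((p0 ∨ p3) ∨ p0)
      [∨I₂] p3 ⊢ (p0 ∨ p3)
        [Ax] p3 ⊢ p3
  [∨I₂] p2 ⊢ (p0 ∨ p2)
    [Ax] p2 ⊢ p2

Result: YES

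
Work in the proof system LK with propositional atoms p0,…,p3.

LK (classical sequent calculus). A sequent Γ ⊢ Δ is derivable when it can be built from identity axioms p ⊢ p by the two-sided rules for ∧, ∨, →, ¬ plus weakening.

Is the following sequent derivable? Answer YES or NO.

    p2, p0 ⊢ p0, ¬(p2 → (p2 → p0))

Derivation (root first):
[¬R] p2, p0 ⊢ p0, ¬(p2 → (p2 → p0))
  [→L] p2, p0, (p2 → (p2 → p0)) ⊢ p0
    [WL] p2, p0 ⊢ p2
      [Ax] p2 ⊢ p2
    [WR] p2, (p2 → p0) ⊢ p0, p0
      [→L] p2, (p2 → p0) ⊢ p0
        [Ax] p2 ⊢ p2
        [Ax] p0 ⊢ p0

Result: YES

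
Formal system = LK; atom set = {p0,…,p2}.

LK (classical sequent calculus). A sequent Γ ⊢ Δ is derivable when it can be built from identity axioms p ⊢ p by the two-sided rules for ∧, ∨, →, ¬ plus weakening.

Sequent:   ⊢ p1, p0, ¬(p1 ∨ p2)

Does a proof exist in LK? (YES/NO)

Enumerate valuations to refute Γ ⊢ Δ:
  v=000: Γ:[] Δ:[p1=F, p0=F, ¬(p1 ∨ p2)=T] refutes=False
  v=001: Γ:[] Δ:[p1=F, p0=F, ¬(p1 ∨ p2)=F] refutes=True  ← countermodel

Result: NO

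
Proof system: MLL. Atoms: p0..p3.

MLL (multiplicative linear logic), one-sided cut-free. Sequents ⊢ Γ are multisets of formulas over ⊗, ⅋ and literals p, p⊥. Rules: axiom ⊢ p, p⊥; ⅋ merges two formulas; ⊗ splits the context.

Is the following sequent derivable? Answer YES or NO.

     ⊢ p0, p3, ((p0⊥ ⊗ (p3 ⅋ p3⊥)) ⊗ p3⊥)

Derivation trace:
[⊗]  ⊢ p0, p3, ((p0⊥ ⊗ (p3 ⅋ p3⊥)) ⊗ p3⊥)
  [⊗]  ⊢ p0, (p0⊥ ⊗ (p3 ⅋ p3⊥))
    [Ax]  ⊢ p0, p0⊥
    [⅋]  ⊢ (p3 ⅋ p3⊥)
      [Ax]  ⊢ p3, p3⊥
  [Ax]  ⊢ p3, p3⊥

Result: YES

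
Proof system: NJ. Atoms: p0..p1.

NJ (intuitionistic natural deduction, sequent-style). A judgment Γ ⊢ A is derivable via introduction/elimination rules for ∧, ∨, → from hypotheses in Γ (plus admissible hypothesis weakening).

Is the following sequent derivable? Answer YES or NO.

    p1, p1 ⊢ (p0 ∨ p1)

Proof tree:
[Wk] p1, p1 ⊢ (p0 ∨ p1)
  [∨I₂] p1 ⊢ (p0 ∨ p1)
    [Ax] p1 ⊢ p1

Result: YES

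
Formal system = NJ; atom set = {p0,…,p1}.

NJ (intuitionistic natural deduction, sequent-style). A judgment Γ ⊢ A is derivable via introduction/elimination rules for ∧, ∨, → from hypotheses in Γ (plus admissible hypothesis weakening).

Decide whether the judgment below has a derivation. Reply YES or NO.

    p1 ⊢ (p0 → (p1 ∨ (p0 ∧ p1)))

Derivation trace:
[→I] p1 ⊢ (p0 → (p1 ∨ (p0 ∧ p1)))
  [∨I₂] p1, p0 ⊢ (p1 ∨ (p0 ∧ p1))
    [∧I] p1, p0 ⊢ (p0 ∧ p1)
      [Ax] p0 ⊢ p0
      [Ax] p1 ⊢ p1

Result: YES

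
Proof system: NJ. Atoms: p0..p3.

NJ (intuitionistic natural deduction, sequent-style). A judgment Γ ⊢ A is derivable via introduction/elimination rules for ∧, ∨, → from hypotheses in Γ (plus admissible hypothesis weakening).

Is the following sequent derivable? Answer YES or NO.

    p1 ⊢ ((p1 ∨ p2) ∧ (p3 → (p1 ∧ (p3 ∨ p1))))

Derivation (root first):
[∧I] p1 ⊢ ((p1 ∨ p2) ∧ (p3 → (p1 ∧ (p3 ∨ p1))))
  [∨I₁] p1 ⊢ (p1 ∨ p2)
    [Ax] p1 ⊢ p1
  [→I] p1 ⊢ (p3 → (p1 ∧ (p3 ∨ p1)))
    [∧I] p1, p3 ⊢ (p1 ∧ (p3 ∨ p1))
      [Ax] p1 ⊢ p1
      [∨I₁] p3 ⊢ (p3 ∨ p1)
        [Ax] p3 ⊢ p3

Result: YES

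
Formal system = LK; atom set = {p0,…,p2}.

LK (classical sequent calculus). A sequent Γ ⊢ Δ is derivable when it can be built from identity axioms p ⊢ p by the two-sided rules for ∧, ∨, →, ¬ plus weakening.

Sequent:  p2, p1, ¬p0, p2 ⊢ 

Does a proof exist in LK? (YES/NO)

Search for a countermodel by truth-table:
  v=000: Γ:[p2=F, p1=F, ¬p0=T, p2=F] Δ:[] refutes=False
  v=001: Γ:[p2=T, p1=F, ¬p0=T, p2=T] Δ:[] refutes=False
  v=010: Γ:[p2=F, p1=T, ¬p0=T, p2=F] Δ:[] refutes=False
  v=011: Γ:[p2=T, p1=T, ¬p0=T, p2=T] Δ:[] refutes=True  ← countermodel

Result: NO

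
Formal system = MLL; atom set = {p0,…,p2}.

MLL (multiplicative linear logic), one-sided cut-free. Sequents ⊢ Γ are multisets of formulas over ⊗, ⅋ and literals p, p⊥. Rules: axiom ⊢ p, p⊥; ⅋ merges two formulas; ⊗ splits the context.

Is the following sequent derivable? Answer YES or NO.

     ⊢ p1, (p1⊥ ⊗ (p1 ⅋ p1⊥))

Derivation (root first):
[⊗]  ⊢ p1, (p1⊥ ⊗ (p1 ⅋ p1⊥))
  [Ax]  ⊢ p1, p1⊥
  [⅋]  ⊢ (p1 ⅋ p1⊥)
    [Ax]  ⊢ p1, p1⊥

Result: YES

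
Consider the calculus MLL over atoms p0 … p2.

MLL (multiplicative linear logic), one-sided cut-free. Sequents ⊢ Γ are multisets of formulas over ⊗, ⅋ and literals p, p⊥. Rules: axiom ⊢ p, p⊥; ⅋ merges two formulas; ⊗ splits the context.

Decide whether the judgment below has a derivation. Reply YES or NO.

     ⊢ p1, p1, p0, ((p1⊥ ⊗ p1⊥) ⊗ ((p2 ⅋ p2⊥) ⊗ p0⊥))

Derivation (root first):
[⊗]  ⊢ p1, p1, p0, ((p1⊥ ⊗ p1⊥) ⊗ ((p2 ⅋ p2⊥) ⊗ p0⊥))
  [⊗]  ⊢ p1, p1, (p1⊥ ⊗ p1⊥)
    [Ax]  ⊢ p1, p1⊥
    [Ax]  ⊢ p1, p1⊥
  [⊗]  ⊢ p0, ((p2 ⅋ p2⊥) ⊗ p0⊥)
    [⅋]  ⊢ (p2 ⅋ p2⊥)
      [Ax]  ⊢ p2, p2⊥
    [Ax]  ⊢ p0, p0⊥

Result: YES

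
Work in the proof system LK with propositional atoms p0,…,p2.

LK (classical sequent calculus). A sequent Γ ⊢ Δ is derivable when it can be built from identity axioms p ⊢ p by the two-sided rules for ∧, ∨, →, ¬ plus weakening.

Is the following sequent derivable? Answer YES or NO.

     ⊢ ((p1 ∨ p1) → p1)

Derivation trace:
[→R]  ⊢ ((p1 ∨ p1) → p1)
  [∨L] (p1 ∨ p1) ⊢ p1
    [Ax] p1 ⊢ p1
    [Ax] p1 ⊢ p1

Result: YES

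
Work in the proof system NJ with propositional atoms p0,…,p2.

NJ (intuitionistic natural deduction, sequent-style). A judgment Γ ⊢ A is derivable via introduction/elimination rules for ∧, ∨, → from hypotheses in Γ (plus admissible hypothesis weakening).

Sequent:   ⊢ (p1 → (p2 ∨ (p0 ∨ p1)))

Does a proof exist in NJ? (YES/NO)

Derivation trace:
[→I]  ⊢ (p1 → (p2 ∨ (p0 ∨ p1)))
  [∨I₂] p1 ⊢ (p2 ∨ (p0 ∨ p1))
    [∨I₂] p1 ⊢ (p0 ∨ p1)
      [Ax] p1 ⊢ p1

Result: YES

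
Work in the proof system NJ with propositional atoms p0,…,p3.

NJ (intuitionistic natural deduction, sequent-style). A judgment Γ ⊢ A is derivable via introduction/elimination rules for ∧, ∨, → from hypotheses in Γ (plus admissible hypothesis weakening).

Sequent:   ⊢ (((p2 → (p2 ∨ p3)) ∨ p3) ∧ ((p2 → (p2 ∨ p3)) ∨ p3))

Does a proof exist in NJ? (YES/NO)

Derivation trace:
[∧I]  ⊢ (((p2 → (p2 ∨ p3)) ∨ p3) ∧ ((p2 → (p2 ∨ p3)) ∨ p3))
  [∨I₁]  ⊢ ((p2 → (p2 ∨ p3)) ∨ p3)
    [→I]  ⊢ (p2 → (p2 ∨ p3))
      [∨I₁] p2 ⊢ (p2 ∨ p3)
        [Ax] p2 ⊢ p2
  [∨I₁]  ⊢ ((p2 → (p2 ∨ p3)) ∨ p3)
    [→I]  ⊢ (p2 → (p2 ∨ p3))
      [∨I₁] p2 ⊢ (p2 ∨ p3)
        [Ax] p2 ⊢ p2

Result: YES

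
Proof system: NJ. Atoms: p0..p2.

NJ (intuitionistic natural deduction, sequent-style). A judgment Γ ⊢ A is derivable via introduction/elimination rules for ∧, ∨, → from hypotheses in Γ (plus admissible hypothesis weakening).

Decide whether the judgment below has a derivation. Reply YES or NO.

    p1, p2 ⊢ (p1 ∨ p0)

Derivation (root first):
[∨I₁] p1, p2 ⊢ (p1 ∨ p0)
  [Wk] p1, p2 ⊢ p1
    [Ax] p1 ⊢ p1

Result: YES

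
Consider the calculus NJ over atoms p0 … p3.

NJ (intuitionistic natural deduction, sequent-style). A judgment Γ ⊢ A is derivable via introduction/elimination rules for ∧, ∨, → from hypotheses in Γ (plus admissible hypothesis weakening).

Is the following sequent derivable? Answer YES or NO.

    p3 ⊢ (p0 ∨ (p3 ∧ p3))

Derivation trace:
[∨I₂] p3 ⊢ (p0 ∨ (p3 ∧ p3))
  [∧I] p3 ⊢ (p3 ∧ p3)
    [Ax] p3 ⊢ p3
    [Ax] p3 ⊢ p3

Result: YES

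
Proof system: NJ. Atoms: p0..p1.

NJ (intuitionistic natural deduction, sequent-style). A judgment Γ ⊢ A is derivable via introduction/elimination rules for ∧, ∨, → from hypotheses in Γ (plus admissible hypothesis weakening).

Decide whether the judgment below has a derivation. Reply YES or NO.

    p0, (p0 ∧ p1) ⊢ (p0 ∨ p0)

Derivation trace:
[∨I₂] p0, (p0 ∧ p1) ⊢ (p0 ∨ p0)
  [Wk] p0, (p0 ∧ p1) ⊢ p0
    [Ax] p0 ⊢ p0

Result: YES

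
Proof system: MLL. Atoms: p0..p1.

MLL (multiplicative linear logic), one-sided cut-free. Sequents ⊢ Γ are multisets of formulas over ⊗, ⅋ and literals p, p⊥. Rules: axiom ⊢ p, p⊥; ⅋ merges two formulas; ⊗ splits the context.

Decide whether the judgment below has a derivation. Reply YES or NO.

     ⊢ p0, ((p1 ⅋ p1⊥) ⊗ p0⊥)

Derivation (root first):
[⊗]  ⊢ p0, ((p1 ⅋ p1⊥) ⊗ p0⊥)
  [⅋]  ⊢ (p1 ⅋ p1⊥)
    [Ax]  ⊢ p1, p1⊥
  [Ax]  ⊢ p0, p0⊥

Result: YES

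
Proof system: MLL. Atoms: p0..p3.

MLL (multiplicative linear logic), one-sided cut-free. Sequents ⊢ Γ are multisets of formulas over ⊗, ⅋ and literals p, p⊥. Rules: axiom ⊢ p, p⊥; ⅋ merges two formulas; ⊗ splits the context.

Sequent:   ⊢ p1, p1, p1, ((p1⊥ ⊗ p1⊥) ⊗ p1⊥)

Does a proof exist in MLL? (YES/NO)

Derivation (root first):
[⊗]  ⊢ p1, p1, p1, ((p1⊥ ⊗ p1⊥) ⊗ p1⊥)
  [⊗]  ⊢ p1, p1, (p1⊥ ⊗ p1⊥)
    [Ax]  ⊢ p1, p1⊥
    [Ax]  ⊢ p1, p1⊥
  [Ax]  ⊢ p1, p1⊥

Result: YES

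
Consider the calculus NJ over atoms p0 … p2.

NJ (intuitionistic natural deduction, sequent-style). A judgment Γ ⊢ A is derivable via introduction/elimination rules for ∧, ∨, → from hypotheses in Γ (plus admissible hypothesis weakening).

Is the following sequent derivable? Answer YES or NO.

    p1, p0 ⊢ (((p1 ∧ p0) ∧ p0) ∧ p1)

Derivation (root first):
[∧I] p1, p0 ⊢ (((p1 ∧ p0) ∧ p0) ∧ p1)
  [∧I] p1, p0 ⊢ ((p1 ∧ p0) ∧ p0)
    [∧I] p1, p0 ⊢ (p1 ∧ p0)
      [Ax] p1 ⊢ p1
      [Ax] p0 ⊢ p0
    [Ax] p0 ⊢ p0
  [Ax] p1 ⊢ p1

Result: YES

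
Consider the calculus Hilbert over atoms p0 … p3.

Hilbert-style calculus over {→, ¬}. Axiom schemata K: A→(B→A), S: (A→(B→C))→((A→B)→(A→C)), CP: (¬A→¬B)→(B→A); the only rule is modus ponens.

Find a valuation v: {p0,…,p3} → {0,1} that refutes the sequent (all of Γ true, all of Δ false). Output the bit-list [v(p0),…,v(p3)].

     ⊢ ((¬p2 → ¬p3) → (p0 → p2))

Enumerate valuations to refute Γ ⊢ Δ:
  v=0000: Γ:[] Δ:[((¬p2 → ¬p3) → (p0 → p2))=T] refutes=False
  v=0001: Γ:[] Δ:[((¬p2 → ¬p3) → (p0 → p2))=T] refutes=False
  v=0010: Γ:[] Δ:[((¬p2 → ¬p3) → (p0 → p2))=T] refutes=False
  v=0011: Γ:[] Δ:[((¬p2 → ¬p3) → (p0 → p2))=T] refutes=False
  v=0100: Γ:[] Δ:[((¬p2 → ¬p3) → (p0 → p2))=T] refutes=False
  v=0101: Γ:[] Δ:[((¬p2 → ¬p3) → (p0 → p2))=T] refutes=False
  v=0110: Γ:[] Δ:[((¬p2 → ¬p3) → (p0 → p2))=T] refutes=False
  v=0111: Γ:[] Δ:[((¬p2 → ¬p3) → (p0 → p2))=T] refutes=False
  v=1000: Γ:[] Δ:[((¬p2 → ¬p3) → (p0 → p2))=F] refutes=True  ← countermodel

Result: [1, 0, 0, 0]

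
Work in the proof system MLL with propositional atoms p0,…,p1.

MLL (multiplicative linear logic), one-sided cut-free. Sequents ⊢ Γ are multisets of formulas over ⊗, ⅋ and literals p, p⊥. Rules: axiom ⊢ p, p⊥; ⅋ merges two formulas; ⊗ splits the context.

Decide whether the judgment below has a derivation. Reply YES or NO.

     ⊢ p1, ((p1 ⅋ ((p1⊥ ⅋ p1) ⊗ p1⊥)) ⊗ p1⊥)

Proof tree:
[⊗]  ⊢ p1, ((p1 ⅋ ((p1⊥ ⅋ p1) ⊗ p1⊥)) ⊗ p1⊥)
  [⅋]  ⊢ (p1 ⅋ ((p1⊥ ⅋ p1) ⊗ p1⊥))
    [⊗]  ⊢ p1, ((p1⊥ ⅋ p1) ⊗ p1⊥)
      [⅋]  ⊢ (p1⊥ ⅋ p1)
        [Ax]  ⊢ p1, p1⊥
      [Ax]  ⊢ p1, p1⊥
  [Ax]  ⊢ p1, p1⊥

Result: YES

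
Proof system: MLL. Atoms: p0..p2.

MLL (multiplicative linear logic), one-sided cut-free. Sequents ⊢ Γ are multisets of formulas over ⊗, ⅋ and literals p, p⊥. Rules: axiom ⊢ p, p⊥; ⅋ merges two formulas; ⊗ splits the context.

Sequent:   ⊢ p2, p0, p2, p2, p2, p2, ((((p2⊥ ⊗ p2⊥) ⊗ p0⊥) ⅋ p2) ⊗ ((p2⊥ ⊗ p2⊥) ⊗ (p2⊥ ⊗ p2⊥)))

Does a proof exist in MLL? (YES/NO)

Proof tree:
[⊗]  ⊢ p2, p0, p2, p2, p2, p2, ((((p2⊥ ⊗ p2⊥) ⊗ p0⊥) ⅋ p2) ⊗ ((p2⊥ ⊗ p2⊥) ⊗ (p2⊥ ⊗ p2⊥)))
  [⅋]  ⊢ p2, p0, (((p2⊥ ⊗ p2⊥) ⊗ p0⊥) ⅋ p2)
    [⊗]  ⊢ p2, p2, p0, ((p2⊥ ⊗ p2⊥) ⊗ p0⊥)
      [⊗]  ⊢ p2, p2, (p2⊥ ⊗ p2⊥)
        [Ax]  ⊢ p2, p2⊥
        [Ax]  ⊢ p2, p2⊥
      [Ax]  ⊢ p0, p0⊥
  [⊗]  ⊢ p2, p2, p2, p2, ((p2⊥ ⊗ p2⊥) ⊗ (p2⊥ ⊗ p2⊥))
    [⊗]  ⊢ p2, p2, (p2⊥ ⊗ p2⊥)
      [Ax]  ⊢ p2, p2⊥
      [Ax]  ⊢ p2, p2⊥
    [⊗]  ⊢ p2, p2, (p2⊥ ⊗ p2⊥)
      [Ax]  ⊢ p2, p2⊥
      [Ax]  ⊢ p2, p2⊥

Result: YES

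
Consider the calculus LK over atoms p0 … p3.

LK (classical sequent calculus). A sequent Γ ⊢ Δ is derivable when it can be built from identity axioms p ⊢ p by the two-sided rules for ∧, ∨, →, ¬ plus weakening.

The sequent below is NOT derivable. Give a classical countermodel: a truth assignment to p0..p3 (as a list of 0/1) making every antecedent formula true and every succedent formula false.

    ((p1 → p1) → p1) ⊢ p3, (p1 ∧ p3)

Truth-table refutation:
  v=0000: Γ:[((p1 → p1) → p1)=F] Δ:[p3=F, (p1 ∧ p3)=F] refutes=False
  v=0001: Γ:[((p1 → p1) → p1)=F] Δ:[p3=T, (p1 ∧ p3)=F] refutes=False
  v=0010: Γ:[((p1 → p1) → p1)=F] Δ:[p3=F, (p1 ∧ p3)=F] refutes=False
  v=0011: Γ:[((p1 → p1) → p1)=F] Δ:[p3=T, (p1 ∧ p3)=F] refutes=False
  v=0100: Γ:[((p1 → p1) → p1)=T] Δ:[p3=F, (p1 ∧ p3)=F] refutes=True  ← countermodel

Result: [0, 1, 0, 0]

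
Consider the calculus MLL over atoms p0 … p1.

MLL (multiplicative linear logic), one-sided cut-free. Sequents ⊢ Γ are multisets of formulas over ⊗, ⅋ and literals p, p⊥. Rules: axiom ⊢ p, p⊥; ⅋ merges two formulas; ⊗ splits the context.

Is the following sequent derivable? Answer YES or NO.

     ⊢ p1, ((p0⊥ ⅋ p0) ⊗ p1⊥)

Derivation trace:
[⊗]  ⊢ p1, ((p0⊥ ⅋ p0) ⊗ p1⊥)
  [⅋]  ⊢ (p0⊥ ⅋ p0)
    [Ax]  ⊢ p0, p0⊥
  [Ax]  ⊢ p1, p1⊥

Result: YES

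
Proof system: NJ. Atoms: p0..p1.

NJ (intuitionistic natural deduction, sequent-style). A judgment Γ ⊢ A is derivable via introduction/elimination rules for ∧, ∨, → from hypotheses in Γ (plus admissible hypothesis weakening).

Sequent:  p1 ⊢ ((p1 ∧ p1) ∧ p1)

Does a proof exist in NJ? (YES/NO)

Derivation (root first):
[∧I] p1 ⊢ ((p1 ∧ p1) ∧ p1)
  [∧I] p1 ⊢ (p1 ∧ p1)
    [Ax] p1 ⊢ p1
    [Ax] p1 ⊢ p1
  [Ax] p1 ⊢ p1

Result: YES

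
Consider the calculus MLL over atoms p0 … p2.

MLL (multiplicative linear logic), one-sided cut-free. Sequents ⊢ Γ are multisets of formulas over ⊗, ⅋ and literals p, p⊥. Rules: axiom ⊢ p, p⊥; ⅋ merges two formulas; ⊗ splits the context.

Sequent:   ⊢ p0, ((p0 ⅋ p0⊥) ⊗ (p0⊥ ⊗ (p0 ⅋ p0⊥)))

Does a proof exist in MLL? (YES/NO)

Derivation (root first):
[⊗]  ⊢ p0, ((p0 ⅋ p0⊥) ⊗ (p0⊥ ⊗ (p0 ⅋ p0⊥)))
  [⅋]  ⊢ (p0 ⅋ p0⊥)
    [Ax]  ⊢ p0, p0⊥
  [⊗]  ⊢ p0, (p0⊥ ⊗ (p0 ⅋ p0⊥))
    [Ax]  ⊢ p0, p0⊥
    [⅋]  ⊢ (p0 ⅋ p0⊥)
      [Ax]  ⊢ p0, p0⊥

Result: YES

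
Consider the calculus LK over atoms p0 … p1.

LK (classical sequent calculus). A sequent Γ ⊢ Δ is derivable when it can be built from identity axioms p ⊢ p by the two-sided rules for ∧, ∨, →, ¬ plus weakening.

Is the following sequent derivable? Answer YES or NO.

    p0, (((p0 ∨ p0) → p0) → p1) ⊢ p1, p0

Derivation (root first):
[→L] p0, (((p0 ∨ p0) → p0) → p1) ⊢ p1, p0
  [→R]  ⊢ ((p0 ∨ p0) → p0)
    [∨L] (p0 ∨ p0) ⊢ p0
      [Ax] p0 ⊢ p0
      [Ax] p0 ⊢ p0
  [WR] p0, p1 ⊢ p0, p1
    [WL] p0, p1 ⊢ p0
      [Ax] p0 ⊢ p0

Result: YES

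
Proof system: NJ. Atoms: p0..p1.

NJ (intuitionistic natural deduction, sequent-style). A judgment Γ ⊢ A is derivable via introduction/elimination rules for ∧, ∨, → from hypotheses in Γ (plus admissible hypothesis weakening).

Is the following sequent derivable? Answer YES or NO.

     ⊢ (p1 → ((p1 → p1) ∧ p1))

Derivation (root first):
[→I]  ⊢ (p1 → ((p1 → p1) ∧ p1))
  [∧I] p1 ⊢ ((p1 → p1) ∧ p1)
    [→I]  ⊢ (p1 → p1)
      [Ax] p1 ⊢ p1
    [Ax] p1 ⊢ p1

Result: YES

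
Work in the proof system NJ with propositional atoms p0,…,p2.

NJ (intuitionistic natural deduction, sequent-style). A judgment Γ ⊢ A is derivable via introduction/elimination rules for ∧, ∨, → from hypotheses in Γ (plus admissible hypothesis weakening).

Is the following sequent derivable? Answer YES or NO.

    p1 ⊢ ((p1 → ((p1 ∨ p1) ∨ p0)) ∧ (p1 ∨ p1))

Proof tree:
[∧I] p1 ⊢ ((p1 → ((p1 ∨ p1) ∨ p0)) ∧ (p1 ∨ p1))
  [→I]  ⊢ (p1 → ((p1 ∨ p1) ∨ p0))
    [∨I₁] p1 ⊢ ((p1 ∨ p1) ∨ p0)
      [∨I₂] p1 ⊢ (p1 ∨ p1)
        [Ax] p1 ⊢ p1
  [∨I₂] p1 ⊢ (p1 ∨ p1)
    [Ax] p1 ⊢ p1

Result: YES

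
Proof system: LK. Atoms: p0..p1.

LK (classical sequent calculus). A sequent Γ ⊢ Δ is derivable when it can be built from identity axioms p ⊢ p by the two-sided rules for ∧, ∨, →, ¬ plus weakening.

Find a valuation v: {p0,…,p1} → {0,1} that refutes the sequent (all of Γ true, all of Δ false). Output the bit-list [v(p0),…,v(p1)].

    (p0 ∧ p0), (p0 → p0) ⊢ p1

Enumerate valuations to refute Γ ⊢ Δ:
  v=00: Γ:[(p0 ∧ p0)=F, (p0 → p0)=T] Δ:[p1=F] refutes=False
  v=01: Γ:[(p0 ∧ p0)=F, (p0 → p0)=T] Δ:[p1=T] refutes=False
  v=10: Γ:[(p0 ∧ p0)=T, (p0 → p0)=T] Δ:[p1=F] refutes=True  ← countermodel

Result: [1, 0]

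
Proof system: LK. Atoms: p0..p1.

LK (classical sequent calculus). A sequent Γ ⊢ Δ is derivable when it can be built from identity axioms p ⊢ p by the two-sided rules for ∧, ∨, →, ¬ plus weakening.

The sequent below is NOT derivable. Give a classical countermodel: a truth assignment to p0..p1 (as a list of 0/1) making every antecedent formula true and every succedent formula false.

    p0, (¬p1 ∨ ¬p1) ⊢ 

Truth-table refutation:
  v=00: Γ:[p0=F, (¬p1 ∨ ¬p1)=T] Δ:[] refutes=False
  v=01: Γ:[p0=F, (¬p1 ∨ ¬p1)=F] Δ:[] refutes=False
  v=10: Γ:[p0=T, (¬p1 ∨ ¬p1)=T] Δ:[] refutes=True  ← countermodel

Result: [1, 0]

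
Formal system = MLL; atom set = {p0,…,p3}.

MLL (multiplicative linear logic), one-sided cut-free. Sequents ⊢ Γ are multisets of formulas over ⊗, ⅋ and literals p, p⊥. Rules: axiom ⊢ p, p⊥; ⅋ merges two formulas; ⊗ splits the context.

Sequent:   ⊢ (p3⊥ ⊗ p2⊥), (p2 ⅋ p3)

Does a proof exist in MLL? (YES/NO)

Derivation trace:
[⅋]  ⊢ (p3⊥ ⊗ p2⊥), (p2 ⅋ p3)
  [⊗]  ⊢ p3, p2, (p3⊥ ⊗ p2⊥)
    [Ax]  ⊢ p3, p3⊥
    [Ax]  ⊢ p2, p2⊥

Result: YES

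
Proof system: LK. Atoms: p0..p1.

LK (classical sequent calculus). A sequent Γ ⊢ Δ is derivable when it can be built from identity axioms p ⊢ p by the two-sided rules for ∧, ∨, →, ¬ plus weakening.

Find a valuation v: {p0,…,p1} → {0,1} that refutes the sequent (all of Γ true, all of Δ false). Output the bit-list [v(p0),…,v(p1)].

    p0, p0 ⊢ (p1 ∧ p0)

Search for a countermodel by truth-table:
  v=00: Γ:[p0=F, p0=F] Δ:[(p1 ∧ p0)=F] refutes=False
  v=01: Γ:[p0=F, p0=F] Δ:[(p1 ∧ p0)=F] refutes=False
  v=10: Γ:[p0=T, p0=T] Δ:[(p1 ∧ p0)=F] refutes=True  ← countermodel

Result: [1, 0]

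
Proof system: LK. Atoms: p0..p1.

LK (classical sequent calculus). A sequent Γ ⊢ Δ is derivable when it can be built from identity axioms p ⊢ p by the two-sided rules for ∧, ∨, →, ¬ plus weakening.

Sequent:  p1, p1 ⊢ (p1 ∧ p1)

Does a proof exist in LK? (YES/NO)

Derivation (root first):
[WL] p1, p1 ⊢ (p1 ∧ p1)
  [∧R] p1 ⊢ (p1 ∧ p1)
    [Ax] p1 ⊢ p1
    [Ax] p1 ⊢ p1

Result: YES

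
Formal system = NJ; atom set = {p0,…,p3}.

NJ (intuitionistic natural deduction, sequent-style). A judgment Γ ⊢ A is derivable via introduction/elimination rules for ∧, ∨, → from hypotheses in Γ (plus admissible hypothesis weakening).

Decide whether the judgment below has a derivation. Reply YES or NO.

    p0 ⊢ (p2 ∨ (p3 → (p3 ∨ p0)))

Proof tree:
[∨I₂] p0 ⊢ (p2 ∨ (p3 → (p3 ∨ p0)))
  [→I] p0 ⊢ (p3 → (p3 ∨ p0))
    [∨I₁] p3, p0 ⊢ (p3 ∨ p0)
      [Wk] p3, p0 ⊢ p3
        [Ax] p3 ⊢ p3

Result: YES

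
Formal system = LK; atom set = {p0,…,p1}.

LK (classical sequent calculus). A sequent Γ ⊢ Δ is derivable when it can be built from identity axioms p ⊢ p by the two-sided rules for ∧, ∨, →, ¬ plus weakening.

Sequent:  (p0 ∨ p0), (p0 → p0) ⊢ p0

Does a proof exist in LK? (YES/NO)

Derivation trace:
[→L] (p0 ∨ p0), (p0 → p0) ⊢ p0
  [∨L] (p0 ∨ p0) ⊢ p0
    [Ax] p0 ⊢ p0
    [Ax] p0 ⊢ p0
  [Ax] p0 ⊢ p0

Result: YES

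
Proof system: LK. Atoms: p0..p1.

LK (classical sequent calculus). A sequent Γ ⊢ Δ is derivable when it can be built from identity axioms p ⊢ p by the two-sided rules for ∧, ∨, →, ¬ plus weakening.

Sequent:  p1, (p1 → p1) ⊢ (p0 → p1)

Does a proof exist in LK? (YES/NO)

Derivation trace:
[→L] p1, (p1 → p1) ⊢ (p0 → p1)
  [Ax] p1 ⊢ p1
  [→R] p1 ⊢ (p0 → p1)
    [WL] p1, p0 ⊢ p1
      [Ax] p1 ⊢ p1

Result: YES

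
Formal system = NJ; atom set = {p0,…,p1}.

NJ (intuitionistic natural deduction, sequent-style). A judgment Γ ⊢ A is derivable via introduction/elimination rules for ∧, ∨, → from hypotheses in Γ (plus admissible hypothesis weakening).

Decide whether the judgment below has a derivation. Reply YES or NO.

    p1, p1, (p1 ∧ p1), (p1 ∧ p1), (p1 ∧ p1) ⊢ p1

Derivation (root first):
[Wk] p1, p1, (p1 ∧ p1), (p1 ∧ p1), (p1 ∧ p1) ⊢ p1
  [Wk] p1, p1, (p1 ∧ p1), (p1 ∧ p1) ⊢ p1
    [Wk] p1, p1, (p1 ∧ p1) ⊢ p1
      [Wk] p1, p1 ⊢ p1
        [Ax] p1 ⊢ p1

Result: YES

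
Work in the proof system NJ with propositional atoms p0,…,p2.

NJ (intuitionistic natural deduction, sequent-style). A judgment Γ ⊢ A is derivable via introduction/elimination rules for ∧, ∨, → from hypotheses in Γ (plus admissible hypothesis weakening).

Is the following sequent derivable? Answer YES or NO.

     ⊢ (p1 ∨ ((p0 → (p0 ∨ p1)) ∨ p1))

Derivation trace:
[∨I₂]  ⊢ (p1 ∨ ((p0 → (p0 ∨ p1)) ∨ p1))
  [∨I₁]  ⊢ ((p0 → (p0 ∨ p1)) ∨ p1)
    [→I]  ⊢ (p0 → (p0 ∨ p1))
      [∨I₁] p0 ⊢ (p0 ∨ p1)
        [Ax] p0 ⊢ p0

Result: YES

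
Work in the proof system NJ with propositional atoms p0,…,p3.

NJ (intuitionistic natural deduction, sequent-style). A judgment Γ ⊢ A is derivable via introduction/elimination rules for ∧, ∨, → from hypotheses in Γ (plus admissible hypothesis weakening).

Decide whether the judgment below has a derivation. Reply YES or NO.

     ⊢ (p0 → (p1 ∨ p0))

Derivation trace:
[→I]  ⊢ (p0 → (p1 ∨ p0))
  [∨I₂] p0 ⊢ (p1 ∨ p0)
    [Ax] p0 ⊢ p0

Result: YES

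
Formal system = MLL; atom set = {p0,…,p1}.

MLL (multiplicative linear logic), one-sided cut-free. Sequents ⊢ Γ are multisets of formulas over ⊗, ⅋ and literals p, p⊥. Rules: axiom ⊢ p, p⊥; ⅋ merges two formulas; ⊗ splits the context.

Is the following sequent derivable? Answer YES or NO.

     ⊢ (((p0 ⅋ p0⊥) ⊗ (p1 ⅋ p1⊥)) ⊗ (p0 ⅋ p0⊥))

Proof tree:
[⊗]  ⊢ (((p0 ⅋ p0⊥) ⊗ (p1 ⅋ p1⊥)) ⊗ (p0 ⅋ p0⊥))
  [⊗]  ⊢ ((p0 ⅋ p0⊥) ⊗ (p1 ⅋ p1⊥))
    [⅋]  ⊢ (p0 ⅋ p0⊥)
      [Ax]  ⊢ p0, p0⊥
    [⅋]  ⊢ (p1 ⅋ p1⊥)
      [Ax]  ⊢ p1, p1⊥
  [⅋]  ⊢ (p0 ⅋ p0⊥)
    [Ax]  ⊢ p0, p0⊥

Result: YES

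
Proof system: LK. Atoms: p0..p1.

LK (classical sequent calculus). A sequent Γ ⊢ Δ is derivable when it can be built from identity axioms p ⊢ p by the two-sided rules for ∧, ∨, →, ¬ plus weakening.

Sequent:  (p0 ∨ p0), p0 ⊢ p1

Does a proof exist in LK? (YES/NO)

Enumerate valuations to refute Γ ⊢ Δ:
  v=00: Γ:[(p0 ∨ p0)=F, p0=F] Δ:[p1=F] refutes=False
  v=01: Γ:[(p0 ∨ p0)=F, p0=F] Δ:[p1=T] refutes=False
  v=10: Γ:[(p0 ∨ p0)=T, p0=T] Δ:[p1=F] refutes=True  ← countermodel

Result: NO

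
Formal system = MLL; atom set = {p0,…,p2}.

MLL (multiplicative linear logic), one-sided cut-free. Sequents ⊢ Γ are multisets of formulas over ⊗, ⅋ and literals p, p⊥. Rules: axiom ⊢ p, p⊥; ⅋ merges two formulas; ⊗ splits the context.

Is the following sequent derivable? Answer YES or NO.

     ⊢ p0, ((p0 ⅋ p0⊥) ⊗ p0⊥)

Derivation (root first):
[⊗]  ⊢ p0, ((p0 ⅋ p0⊥) ⊗ p0⊥)
  [⅋]  ⊢ (p0 ⅋ p0⊥)
    [Ax]  ⊢ p0, p0⊥
  [Ax]  ⊢ p0, p0⊥

Result: YES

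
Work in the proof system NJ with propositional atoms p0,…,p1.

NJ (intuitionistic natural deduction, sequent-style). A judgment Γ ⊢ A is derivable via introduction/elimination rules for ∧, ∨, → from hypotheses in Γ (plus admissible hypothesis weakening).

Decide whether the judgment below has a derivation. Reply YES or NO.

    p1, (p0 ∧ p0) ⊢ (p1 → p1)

Derivation trace:
[→I] p1, (p0 ∧ p0) ⊢ (p1 → p1)
  [Wk] p1, p1, (p0 ∧ p0) ⊢ p1
    [Wk] p1, p1 ⊢ p1
      [Ax] p1 ⊢ p1

Result: YES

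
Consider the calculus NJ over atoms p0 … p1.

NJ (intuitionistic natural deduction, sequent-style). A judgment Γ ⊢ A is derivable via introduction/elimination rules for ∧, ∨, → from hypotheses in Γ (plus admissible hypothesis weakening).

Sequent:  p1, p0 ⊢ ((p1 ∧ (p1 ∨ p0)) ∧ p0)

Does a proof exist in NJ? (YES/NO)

Derivation trace:
[∧I] p1, p0 ⊢ ((p1 ∧ (p1 ∨ p0)) ∧ p0)
  [∧I] p1 ⊢ (p1 ∧ (p1 ∨ p0))
    [Ax] p1 ⊢ p1
    [∨I₁] p1 ⊢ (p1 ∨ p0)
      [Ax] p1 ⊢ p1
  [Ax] p0 ⊢ p0

Result: YES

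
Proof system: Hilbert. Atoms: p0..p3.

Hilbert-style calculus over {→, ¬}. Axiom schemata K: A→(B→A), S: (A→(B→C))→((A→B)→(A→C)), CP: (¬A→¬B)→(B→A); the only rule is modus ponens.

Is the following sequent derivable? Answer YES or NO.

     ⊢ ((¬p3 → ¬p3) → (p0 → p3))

Truth-table refutation:
  v=0000: Γ:[] Δ:[((¬p3 → ¬p3) → (p0 → p3))=T] refutes=False
  v=0001: Γ:[] Δ:[((¬p3 → ¬p3) → (p0 → p3))=T] refutes=False
  v=0010: Γ:[] Δ:[((¬p3 → ¬p3) → (p0 → p3))=T] refutes=False
  v=0011: Γ:[] Δ:[((¬p3 → ¬p3) → (p0 → p3))=T] refutes=False
  v=0100: Γ:[] Δ:[((¬p3 → ¬p3) → (p0 → p3))=T] refutes=False
  v=0101: Γ:[] Δ:[((¬p3 → ¬p3) → (p0 → p3))=T] refutes=False
  v=0110: Γ:[] Δ:[((¬p3 → ¬p3) → (p0 → p3))=T] refutes=False
  v=0111: Γ:[] Δ:[((¬p3 → ¬p3) → (p0 → p3))=T] refutes=False
  v=1000: Γ:[] Δ:[((¬p3 → ¬p3) → (p0 → p3))=F] refutes=True  ← countermodel

Result: NO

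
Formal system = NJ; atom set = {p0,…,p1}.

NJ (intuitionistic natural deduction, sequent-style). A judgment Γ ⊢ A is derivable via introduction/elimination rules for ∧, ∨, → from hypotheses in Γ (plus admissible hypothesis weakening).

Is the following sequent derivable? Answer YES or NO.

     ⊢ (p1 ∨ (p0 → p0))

Derivation trace:
[∨I₂]  ⊢ (p1 ∨ (p0 → p0))
  [→I]  ⊢ (p0 → p0)
    [Ax] p0 ⊢ p0

Result: YES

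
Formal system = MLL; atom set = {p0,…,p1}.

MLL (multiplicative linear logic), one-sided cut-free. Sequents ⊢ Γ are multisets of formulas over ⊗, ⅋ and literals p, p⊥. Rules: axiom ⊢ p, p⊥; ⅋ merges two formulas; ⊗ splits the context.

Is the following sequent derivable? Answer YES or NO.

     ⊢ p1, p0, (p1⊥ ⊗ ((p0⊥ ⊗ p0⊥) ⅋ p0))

Proof tree:
[⊗]  ⊢ p1, p0, (p1⊥ ⊗ ((p0⊥ ⊗ p0⊥) ⅋ p0))
  [Ax]  ⊢ p1, p1⊥
  [⅋]  ⊢ p0, ((p0⊥ ⊗ p0⊥) ⅋ p0)
    [⊗]  ⊢ p0, p0, (p0⊥ ⊗ p0⊥)
      [Ax]  ⊢ p0, p0⊥
      [Ax]  ⊢ p0, p0⊥

Result: YES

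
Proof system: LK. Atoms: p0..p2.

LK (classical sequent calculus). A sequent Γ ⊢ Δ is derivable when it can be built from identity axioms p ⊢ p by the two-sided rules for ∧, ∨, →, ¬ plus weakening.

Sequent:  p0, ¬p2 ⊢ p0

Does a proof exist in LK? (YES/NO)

Proof tree:
[¬L] p0, ¬p2 ⊢ p0
  [WR] p0 ⊢ p0, p2
    [Ax] p0 ⊢ p0

Result: YES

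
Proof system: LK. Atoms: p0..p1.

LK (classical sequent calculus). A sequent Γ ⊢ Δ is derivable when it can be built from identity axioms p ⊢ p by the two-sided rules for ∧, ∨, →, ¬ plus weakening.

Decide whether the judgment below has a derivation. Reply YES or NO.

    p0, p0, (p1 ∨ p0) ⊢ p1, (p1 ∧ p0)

Truth-table refutation:
  v=00: Γ:[p0=F, p0=F, (p1 ∨ p0)=F] Δ:[p1=F, (p1 ∧ p0)=F] refutes=False
  v=01: Γ:[p0=F, p0=F, (p1 ∨ p0)=T] Δ:[p1=T, (p1 ∧ p0)=F] refutes=False
  v=10: Γ:[p0=T, p0=T, (p1 ∨ p0)=T] Δ:[p1=F, (p1 ∧ p0)=F] refutes=True  ← countermodel

Result: NO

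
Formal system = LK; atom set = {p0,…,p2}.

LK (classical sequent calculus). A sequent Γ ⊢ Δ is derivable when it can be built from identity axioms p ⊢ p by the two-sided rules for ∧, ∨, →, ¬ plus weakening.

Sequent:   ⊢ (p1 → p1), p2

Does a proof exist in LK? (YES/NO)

Derivation (root first):
[WR]  ⊢ (p1 → p1), p2
  [→R]  ⊢ (p1 → p1)
    [Ax] p1 ⊢ p1

Result: YES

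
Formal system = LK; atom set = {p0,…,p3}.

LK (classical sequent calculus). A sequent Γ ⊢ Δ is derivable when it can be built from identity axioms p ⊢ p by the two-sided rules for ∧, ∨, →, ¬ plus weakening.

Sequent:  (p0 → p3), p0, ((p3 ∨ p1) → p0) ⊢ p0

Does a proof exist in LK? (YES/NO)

Derivation (root first):
[→L] (p0 → p3), p0, ((p3 ∨ p1) → p0) ⊢ p0
  [∨R] p0, (p0 → p3) ⊢ (p3 ∨ p1)
    [→L] p0, (p0 → p3) ⊢ p1, p3
      [Ax] p0 ⊢ p0
      [WR] p3 ⊢ p3, p1
        [Ax] p3 ⊢ p3
  [WR] p0 ⊢ p0, p0
    [Ax] p0 ⊢ p0

Result: YES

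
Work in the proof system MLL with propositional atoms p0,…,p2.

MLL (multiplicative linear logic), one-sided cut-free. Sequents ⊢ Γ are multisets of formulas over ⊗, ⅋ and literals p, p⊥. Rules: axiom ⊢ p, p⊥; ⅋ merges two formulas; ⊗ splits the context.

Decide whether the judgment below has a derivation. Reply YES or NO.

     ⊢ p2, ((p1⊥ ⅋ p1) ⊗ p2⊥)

Derivation trace:
[⊗]  ⊢ p2, ((p1⊥ ⅋ p1) ⊗ p2⊥)
  [⅋]  ⊢ (p1⊥ ⅋ p1)
    [Ax]  ⊢ p1, p1⊥
  [Ax]  ⊢ p2, p2⊥

Result: YES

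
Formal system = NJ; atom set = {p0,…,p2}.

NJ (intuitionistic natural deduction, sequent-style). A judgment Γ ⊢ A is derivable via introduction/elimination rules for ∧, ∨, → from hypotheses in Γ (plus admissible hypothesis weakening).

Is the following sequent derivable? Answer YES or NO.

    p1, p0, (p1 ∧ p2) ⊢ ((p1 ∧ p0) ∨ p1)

Proof tree:
[Wk] p1, p0, (p1 ∧ p2) ⊢ ((p1 ∧ p0) ∨ p1)
  [∨I₁] p1, p0 ⊢ ((p1 ∧ p0) ∨ p1)
    [∧I] p1, p0 ⊢ (p1 ∧ p0)
      [Ax] p1 ⊢ p1
      [Ax] p0 ⊢ p0

Result: YES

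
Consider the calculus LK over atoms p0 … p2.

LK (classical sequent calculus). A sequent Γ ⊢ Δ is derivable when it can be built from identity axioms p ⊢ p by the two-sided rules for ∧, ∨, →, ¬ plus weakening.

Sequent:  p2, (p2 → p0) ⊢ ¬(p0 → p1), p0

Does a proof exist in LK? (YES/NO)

Proof tree:
[→L] p2, (p2 → p0) ⊢ ¬(p0 → p1), p0
  [Ax] p2 ⊢ p2
  [¬R] p0 ⊢ p0, ¬(p0 → p1)
    [→L] p0, (p0 → p1) ⊢ p0
      [Ax] p0 ⊢ p0
      [WL] p0, p1 ⊢ p0
        [Ax] p0 ⊢ p0

Result: YES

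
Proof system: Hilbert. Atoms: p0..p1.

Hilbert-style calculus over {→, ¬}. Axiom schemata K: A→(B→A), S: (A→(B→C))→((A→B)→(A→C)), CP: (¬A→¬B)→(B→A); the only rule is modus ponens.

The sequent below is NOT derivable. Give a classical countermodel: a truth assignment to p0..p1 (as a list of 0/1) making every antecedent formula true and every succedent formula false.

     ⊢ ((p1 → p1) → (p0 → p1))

Truth-table refutation:
  v=00: Γ:[] Δ:[((p1 → p1) → (p0 → p1))=T] refutes=False
  v=01: Γ:[] Δ:[((p1 → p1) → (p0 → p1))=T] refutes=False
  v=10: Γ:[] Δ:[((p1 → p1) → (p0 → p1))=F] refutes=True  ← countermodel

Result: [1, 0]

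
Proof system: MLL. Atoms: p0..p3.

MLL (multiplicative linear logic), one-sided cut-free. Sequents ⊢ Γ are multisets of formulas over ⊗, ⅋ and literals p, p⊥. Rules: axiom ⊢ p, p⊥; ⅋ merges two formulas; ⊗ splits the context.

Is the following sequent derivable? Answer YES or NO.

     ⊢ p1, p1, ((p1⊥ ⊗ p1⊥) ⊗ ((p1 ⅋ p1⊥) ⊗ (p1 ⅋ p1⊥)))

Derivation trace:
[⊗]  ⊢ p1, p1, ((p1⊥ ⊗ p1⊥) ⊗ ((p1 ⅋ p1⊥) ⊗ (p1 ⅋ p1⊥)))
  [⊗]  ⊢ p1, p1, (p1⊥ ⊗ p1⊥)
    [Ax]  ⊢ p1, p1⊥
    [Ax]  ⊢ p1, p1⊥
  [⊗]  ⊢ ((p1 ⅋ p1⊥) ⊗ (p1 ⅋ p1⊥))
    [⅋]  ⊢ (p1 ⅋ p1⊥)
      [Ax]  ⊢ p1, p1⊥
    [⅋]  ⊢ (p1 ⅋ p1⊥)
      [Ax]  ⊢ p1, p1⊥

Result: YES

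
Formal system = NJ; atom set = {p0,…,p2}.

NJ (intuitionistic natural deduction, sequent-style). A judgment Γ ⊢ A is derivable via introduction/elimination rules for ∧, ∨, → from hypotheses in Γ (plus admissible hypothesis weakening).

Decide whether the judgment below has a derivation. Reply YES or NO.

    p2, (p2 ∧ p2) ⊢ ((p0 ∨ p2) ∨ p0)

Proof tree:
[∨I₁] p2, (p2 ∧ p2) ⊢ ((p0 ∨ p2) ∨ p0)
  [∨I₂] p2, (p2 ∧ p2) ⊢ (p0 ∨ p2)
    [Wk] p2, (p2 ∧ p2) ⊢ p2
      [Ax] p2 ⊢ p2

Result: YES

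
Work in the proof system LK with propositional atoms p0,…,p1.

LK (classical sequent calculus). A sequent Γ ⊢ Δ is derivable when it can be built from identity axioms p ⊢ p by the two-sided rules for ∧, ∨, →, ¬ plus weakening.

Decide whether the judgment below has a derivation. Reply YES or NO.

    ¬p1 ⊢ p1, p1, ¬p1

Derivation trace:
[¬L] ¬p1 ⊢ p1, p1, ¬p1
  [¬R]  ⊢ p1, p1, p1, ¬p1
    [WR] p1 ⊢ p1, p1, p1
      [WR] p1 ⊢ p1, p1
        [Ax] p1 ⊢ p1

Result: YES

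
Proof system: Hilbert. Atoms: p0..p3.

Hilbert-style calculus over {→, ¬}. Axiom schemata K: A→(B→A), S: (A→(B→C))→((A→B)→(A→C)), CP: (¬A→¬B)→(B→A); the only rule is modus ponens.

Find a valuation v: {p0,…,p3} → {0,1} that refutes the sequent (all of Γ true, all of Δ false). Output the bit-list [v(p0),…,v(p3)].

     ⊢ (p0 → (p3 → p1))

Search for a countermodel by truth-table:
  v=0000: Γ:[] Δ:[(p0 → (p3 → p1))=T] refutes=False
  v=0001: Γ:[] Δ:[(p0 → (p3 → p1))=T] refutes=False
  v=0010: Γ:[] Δ:[(p0 → (p3 → p1))=T] refutes=False
  v=0011: Γ:[] Δ:[(p0 → (p3 → p1))=T] refutes=False
  v=0100: Γ:[] Δ:[(p0 → (p3 → p1))=T] refutes=False
  v=0101: Γ:[] Δ:[(p0 → (p3 → p1))=T] refutes=False
  v=0110: Γ:[] Δ:[(p0 → (p3 → p1))=T] refutes=False
  v=0111: Γ:[] Δ:[(p0 → (p3 → p1))=T] refutes=False
  v=1000: Γ:[] Δ:[(p0 → (p3 → p1))=T] refutes=False
  v=1001: Γ:[] Δ:[(p0 → (p3 → p1))=F] refutes=True  ← countermodel

Result: [1, 0, 0, 1]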